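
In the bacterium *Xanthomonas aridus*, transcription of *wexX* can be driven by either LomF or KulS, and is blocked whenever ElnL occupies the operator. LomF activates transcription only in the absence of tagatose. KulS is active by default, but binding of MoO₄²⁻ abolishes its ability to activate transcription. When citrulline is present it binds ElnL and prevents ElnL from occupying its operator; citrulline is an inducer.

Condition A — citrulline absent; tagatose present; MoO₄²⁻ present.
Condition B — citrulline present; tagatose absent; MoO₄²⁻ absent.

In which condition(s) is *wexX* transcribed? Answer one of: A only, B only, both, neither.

Condition A:
Citrulline is absent, so ElnL is active.
Tagatose is present, so LomF is inactive.
MoO₄²⁻ is present, so KulS is inactive.
With repressor ElnL bound, *wexX* is not transcribed.
→ *wexX* is OFF in A.
Condition B:
Citrulline is present, so ElnL is inactive.
Tagatose is absent, so LomF is active.
MoO₄²⁻ is absent, so KulS is active.
Activator LomF is present, so *wexX* is transcribed.
→ *wexX* is ON in B.

B only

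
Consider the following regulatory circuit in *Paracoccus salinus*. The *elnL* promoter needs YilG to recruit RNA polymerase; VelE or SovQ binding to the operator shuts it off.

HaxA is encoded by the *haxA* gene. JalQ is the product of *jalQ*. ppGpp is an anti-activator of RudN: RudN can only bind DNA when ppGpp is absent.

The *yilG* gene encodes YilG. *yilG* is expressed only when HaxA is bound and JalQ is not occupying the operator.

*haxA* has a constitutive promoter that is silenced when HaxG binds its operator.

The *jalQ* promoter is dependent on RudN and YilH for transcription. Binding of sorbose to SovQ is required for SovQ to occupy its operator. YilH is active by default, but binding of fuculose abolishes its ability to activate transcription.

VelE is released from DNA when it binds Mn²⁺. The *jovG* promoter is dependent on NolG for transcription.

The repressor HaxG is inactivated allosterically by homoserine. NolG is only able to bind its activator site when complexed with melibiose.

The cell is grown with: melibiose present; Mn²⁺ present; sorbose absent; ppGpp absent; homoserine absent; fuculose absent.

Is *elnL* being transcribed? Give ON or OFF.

OFF

Mn²⁺ is present, so VelE is inactive.
ppGpp is absent, so RudN is active.
Fuculose is absent, so YilH is active.
No repressor is bound and RudN and YilH are active, so *jalQ* is transcribed.
So JalQ is produced and active.
Homoserine is absent, so HaxG is active.
With repressor HaxG bound, *haxA* is not transcribed.
So HaxA is not produced.
With repressor JalQ bound, *yilG* is not transcribed.
So YilG is not produced.
Sorbose is absent, so SovQ is inactive.
Required activator YilG is absent, so *elnL* is not transcribed.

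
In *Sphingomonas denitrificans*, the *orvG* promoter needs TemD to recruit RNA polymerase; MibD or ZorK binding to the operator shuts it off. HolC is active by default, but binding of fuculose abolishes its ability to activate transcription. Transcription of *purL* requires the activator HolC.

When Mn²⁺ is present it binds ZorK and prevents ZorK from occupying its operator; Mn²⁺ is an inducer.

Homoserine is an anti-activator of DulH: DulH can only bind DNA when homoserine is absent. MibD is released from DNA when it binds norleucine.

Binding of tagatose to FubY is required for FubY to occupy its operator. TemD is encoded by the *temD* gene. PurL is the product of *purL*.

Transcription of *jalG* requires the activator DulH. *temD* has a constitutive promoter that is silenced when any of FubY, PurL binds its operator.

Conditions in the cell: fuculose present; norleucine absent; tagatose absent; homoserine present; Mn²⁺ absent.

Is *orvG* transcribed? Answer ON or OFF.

Norleucine is absent, so MibD is active.
Mn²⁺ is absent, so ZorK is active.
Tagatose is absent, so FubY is inactive.
Fuculose is present, so HolC is inactive.
Required activator HolC is absent, so *purL* is not transcribed.
So PurL is not produced.
With no repressor bound, *temD* is transcribed.
So TemD is produced and active.
With repressor MibD bound, *orvG* is not transcribed.

OFF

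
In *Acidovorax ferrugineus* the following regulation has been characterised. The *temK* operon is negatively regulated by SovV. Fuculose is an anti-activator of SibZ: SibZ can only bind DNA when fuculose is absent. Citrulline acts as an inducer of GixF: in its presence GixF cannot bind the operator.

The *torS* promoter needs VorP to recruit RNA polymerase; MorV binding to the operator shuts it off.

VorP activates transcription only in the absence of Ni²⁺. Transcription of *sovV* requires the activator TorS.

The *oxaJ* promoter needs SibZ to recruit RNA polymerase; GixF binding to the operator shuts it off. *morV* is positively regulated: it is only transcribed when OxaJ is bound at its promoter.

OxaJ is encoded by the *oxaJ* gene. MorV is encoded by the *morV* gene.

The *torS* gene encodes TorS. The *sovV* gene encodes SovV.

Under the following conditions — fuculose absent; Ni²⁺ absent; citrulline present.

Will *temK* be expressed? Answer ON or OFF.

Citrulline is present, so GixF is inactive.
Fuculose is absent, so SibZ is active.
No repressor is bound and SibZ is active, so *oxaJ* is transcribed.
So OxaJ is produced and active.
No repressor is bound and OxaJ is active, so *morV* is transcribed.
So MorV is produced and active.
Ni²⁺ is absent, so VorP is active.
With repressor MorV bound, *torS* is not transcribed.
So TorS is not produced.
Required activator TorS is absent, so *sovV* is not transcribed.
So SovV is not produced.
With no repressor bound, *temK* is transcribed.

ON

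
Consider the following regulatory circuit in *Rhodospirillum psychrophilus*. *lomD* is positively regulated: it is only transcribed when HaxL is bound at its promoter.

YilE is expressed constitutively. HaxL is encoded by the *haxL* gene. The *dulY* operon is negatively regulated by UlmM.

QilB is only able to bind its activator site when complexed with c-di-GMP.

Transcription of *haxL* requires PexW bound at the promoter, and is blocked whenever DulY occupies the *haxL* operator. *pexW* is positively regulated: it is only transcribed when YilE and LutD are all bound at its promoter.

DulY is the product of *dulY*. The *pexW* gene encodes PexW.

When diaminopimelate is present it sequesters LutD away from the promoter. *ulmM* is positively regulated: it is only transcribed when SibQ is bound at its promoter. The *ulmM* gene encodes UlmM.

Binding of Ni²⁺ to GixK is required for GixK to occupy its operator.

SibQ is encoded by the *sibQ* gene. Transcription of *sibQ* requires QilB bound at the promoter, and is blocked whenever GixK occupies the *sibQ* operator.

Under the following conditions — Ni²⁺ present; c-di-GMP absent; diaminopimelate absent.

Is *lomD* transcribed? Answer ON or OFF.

c-di-GMP is absent, so QilB is inactive.
Ni²⁺ is present, so GixK is active.
With repressor GixK bound, *sibQ* is not transcribed.
So SibQ is not produced.
Required activator SibQ is absent, so *ulmM* is not transcribed.
So UlmM is not produced.
With no repressor bound, *dulY* is transcribed.
So DulY is produced and active.
YilE is produced constitutively and is active.
Diaminopimelate is absent, so LutD is active.
No repressor is bound and YilE and LutD are active, so *pexW* is transcribed.
So PexW is produced and active.
With repressor DulY bound, *haxL* is not transcribed.
So HaxL is not produced.
Required activator HaxL is absent, so *lomD* is not transcribed.

OFF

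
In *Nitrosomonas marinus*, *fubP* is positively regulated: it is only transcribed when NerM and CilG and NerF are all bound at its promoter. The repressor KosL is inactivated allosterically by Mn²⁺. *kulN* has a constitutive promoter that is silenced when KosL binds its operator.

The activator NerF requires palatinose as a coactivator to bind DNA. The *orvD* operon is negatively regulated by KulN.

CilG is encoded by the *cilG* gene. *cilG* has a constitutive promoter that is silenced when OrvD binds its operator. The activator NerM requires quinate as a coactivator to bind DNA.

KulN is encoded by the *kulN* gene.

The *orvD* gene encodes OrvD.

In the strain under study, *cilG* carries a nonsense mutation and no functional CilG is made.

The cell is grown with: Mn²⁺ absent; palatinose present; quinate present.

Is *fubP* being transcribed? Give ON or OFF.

Quinate is present, so NerM is active.
CilG is non-functional in this strain, so it has no effect.
Palatinose is present, so NerF is active.
Required activator CilG is absent, so *fubP* is not transcribed.

OFF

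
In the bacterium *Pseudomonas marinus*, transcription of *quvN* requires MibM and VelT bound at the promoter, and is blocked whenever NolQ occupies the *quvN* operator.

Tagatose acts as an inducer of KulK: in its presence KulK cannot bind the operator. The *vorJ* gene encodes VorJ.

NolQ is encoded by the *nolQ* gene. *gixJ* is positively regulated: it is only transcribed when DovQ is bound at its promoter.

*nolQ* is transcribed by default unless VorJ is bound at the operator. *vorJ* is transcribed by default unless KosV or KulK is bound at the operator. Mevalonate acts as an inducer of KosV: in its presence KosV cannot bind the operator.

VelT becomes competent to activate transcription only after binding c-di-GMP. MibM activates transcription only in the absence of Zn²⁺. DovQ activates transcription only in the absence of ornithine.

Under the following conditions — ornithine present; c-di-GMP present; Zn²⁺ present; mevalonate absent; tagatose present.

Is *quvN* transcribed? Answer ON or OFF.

Zn²⁺ is present, so MibM is inactive.
c-di-GMP is present, so VelT is active.
Mevalonate is absent, so KosV is active.
Tagatose is present, so KulK is inactive.
With repressor KosV bound, *vorJ* is not transcribed.
So VorJ is not produced.
With no repressor bound, *nolQ* is transcribed.
So NolQ is produced and active.
With repressor NolQ bound, *quvN* is not transcribed.

OFF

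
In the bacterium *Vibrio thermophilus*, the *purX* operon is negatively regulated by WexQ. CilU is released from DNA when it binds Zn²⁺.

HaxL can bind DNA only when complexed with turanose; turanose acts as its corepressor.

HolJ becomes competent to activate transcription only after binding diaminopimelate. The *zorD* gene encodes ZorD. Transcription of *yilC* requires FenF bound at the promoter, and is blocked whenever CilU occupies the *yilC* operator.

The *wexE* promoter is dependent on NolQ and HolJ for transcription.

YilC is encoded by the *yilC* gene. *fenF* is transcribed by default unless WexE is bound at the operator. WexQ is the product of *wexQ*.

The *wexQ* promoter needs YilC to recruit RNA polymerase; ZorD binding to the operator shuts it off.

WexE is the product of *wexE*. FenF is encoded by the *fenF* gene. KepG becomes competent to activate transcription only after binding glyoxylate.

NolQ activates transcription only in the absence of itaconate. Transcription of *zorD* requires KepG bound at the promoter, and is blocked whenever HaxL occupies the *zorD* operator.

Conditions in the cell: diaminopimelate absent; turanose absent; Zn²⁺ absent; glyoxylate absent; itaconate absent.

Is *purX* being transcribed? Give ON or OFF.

Itaconate is absent, so NolQ is active.
Diaminopimelate is absent, so HolJ is inactive.
Required activator HolJ is absent, so *wexE* is not transcribed.
So WexE is not produced.
With no repressor bound, *fenF* is transcribed.
So FenF is produced and active.
Zn²⁺ is absent, so CilU is active.
With repressor CilU bound, *yilC* is not transcribed.
So YilC is not produced.
Turanose is absent, so HaxL is inactive.
Glyoxylate is absent, so KepG is inactive.
Required activator KepG is absent, so *zorD* is not transcribed.
So ZorD is not produced.
Required activator YilC is absent, so *wexQ* is not transcribed.
So WexQ is not produced.
With no repressor bound, *purX* is transcribed.

ON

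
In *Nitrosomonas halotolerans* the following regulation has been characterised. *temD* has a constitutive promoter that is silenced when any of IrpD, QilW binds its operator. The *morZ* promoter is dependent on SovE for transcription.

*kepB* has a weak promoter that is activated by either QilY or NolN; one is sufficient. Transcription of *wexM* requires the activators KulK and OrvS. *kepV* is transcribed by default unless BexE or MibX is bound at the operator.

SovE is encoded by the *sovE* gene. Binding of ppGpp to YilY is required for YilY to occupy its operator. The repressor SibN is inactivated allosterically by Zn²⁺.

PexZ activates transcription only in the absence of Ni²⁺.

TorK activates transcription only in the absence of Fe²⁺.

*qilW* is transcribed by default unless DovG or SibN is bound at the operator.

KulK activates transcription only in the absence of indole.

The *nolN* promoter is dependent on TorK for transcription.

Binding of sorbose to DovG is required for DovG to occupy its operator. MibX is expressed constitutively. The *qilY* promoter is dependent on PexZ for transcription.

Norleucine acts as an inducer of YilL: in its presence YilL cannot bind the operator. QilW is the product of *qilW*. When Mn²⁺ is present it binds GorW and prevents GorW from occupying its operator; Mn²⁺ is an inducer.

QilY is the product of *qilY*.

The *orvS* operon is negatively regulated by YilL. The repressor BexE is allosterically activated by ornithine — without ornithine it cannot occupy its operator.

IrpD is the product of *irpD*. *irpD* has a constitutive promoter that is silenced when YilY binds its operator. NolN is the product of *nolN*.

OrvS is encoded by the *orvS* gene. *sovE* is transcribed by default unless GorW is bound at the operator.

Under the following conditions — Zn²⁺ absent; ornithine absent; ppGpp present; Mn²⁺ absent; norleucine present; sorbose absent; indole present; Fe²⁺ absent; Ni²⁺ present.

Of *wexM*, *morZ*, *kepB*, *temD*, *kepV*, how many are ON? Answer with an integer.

2

Indole is present, so KulK is inactive.
Norleucine is present, so YilL is inactive.
With no repressor bound, *orvS* is transcribed.
So OrvS is produced and active.
Required activator KulK is absent, so *wexM* is not transcribed.
→ *wexM* is OFF.
Mn²⁺ is absent, so GorW is active.
With repressor GorW bound, *sovE* is not transcribed.
So SovE is not produced.
Required activator SovE is absent, so *morZ* is not transcribed.
→ *morZ* is OFF.
Ni²⁺ is present, so PexZ is inactive.
Required activator PexZ is absent, so *qilY* is not transcribed.
So QilY is not produced.
Fe²⁺ is absent, so TorK is active.
No repressor is bound and TorK is active, so *nolN* is transcribed.
So NolN is produced and active.
Activator NolN is present, so *kepB* is transcribed.
→ *kepB* is ON.
ppGpp is present, so YilY is active.
With repressor YilY bound, *irpD* is not transcribed.
So IrpD is not produced.
Sorbose is absent, so DovG is inactive.
Zn²⁺ is absent, so SibN is active.
With repressor SibN bound, *qilW* is not transcribed.
So QilW is not produced.
With no repressor bound, *temD* is transcribed.
→ *temD* is ON.
Ornithine is absent, so BexE is inactive.
MibX is produced constitutively and is active.
With repressor MibX bound, *kepV* is not transcribed.
→ *kepV* is OFF.
2 of the 5 genes are transcribed.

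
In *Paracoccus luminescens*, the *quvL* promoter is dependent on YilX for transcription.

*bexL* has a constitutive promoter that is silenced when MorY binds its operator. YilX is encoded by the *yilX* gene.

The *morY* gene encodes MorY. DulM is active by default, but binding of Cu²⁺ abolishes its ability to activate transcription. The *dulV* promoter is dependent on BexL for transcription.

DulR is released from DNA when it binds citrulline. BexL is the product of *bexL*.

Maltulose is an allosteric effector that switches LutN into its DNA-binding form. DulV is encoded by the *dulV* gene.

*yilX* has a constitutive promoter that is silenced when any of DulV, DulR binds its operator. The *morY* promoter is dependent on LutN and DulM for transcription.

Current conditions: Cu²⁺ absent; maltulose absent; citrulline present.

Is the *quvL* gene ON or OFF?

Maltulose is absent, so LutN is inactive.
Cu²⁺ is absent, so DulM is active.
Required activator LutN is absent, so *morY* is not transcribed.
So MorY is not produced.
With no repressor bound, *bexL* is transcribed.
So BexL is produced and active.
No repressor is bound and BexL is active, so *dulV* is transcribed.
So DulV is produced and active.
Citrulline is present, so DulR is inactive.
With repressor DulV bound, *yilX* is not transcribed.
So YilX is not produced.
Required activator YilX is absent, so *quvL* is not transcribed.

OFF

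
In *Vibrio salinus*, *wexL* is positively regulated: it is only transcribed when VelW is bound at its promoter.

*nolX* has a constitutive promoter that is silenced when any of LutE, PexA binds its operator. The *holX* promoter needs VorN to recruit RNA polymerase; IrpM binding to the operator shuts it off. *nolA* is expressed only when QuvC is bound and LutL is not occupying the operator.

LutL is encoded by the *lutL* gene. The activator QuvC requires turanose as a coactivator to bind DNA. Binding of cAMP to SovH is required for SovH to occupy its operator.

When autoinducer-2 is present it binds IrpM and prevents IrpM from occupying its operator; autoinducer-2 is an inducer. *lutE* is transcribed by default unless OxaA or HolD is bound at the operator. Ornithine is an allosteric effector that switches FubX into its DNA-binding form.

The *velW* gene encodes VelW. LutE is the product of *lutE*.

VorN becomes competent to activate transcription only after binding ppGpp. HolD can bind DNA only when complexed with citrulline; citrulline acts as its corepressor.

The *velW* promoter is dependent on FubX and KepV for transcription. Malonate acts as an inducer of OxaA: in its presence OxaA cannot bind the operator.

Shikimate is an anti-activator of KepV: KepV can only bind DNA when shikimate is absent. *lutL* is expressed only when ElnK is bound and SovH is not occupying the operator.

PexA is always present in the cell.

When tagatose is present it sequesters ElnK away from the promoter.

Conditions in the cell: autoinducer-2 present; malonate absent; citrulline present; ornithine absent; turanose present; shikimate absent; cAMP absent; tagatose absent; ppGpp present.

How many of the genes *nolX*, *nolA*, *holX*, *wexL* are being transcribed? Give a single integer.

1

Malonate is absent, so OxaA is active.
Citrulline is present, so HolD is active.
With repressor OxaA bound, *lutE* is not transcribed.
So LutE is not produced.
PexA is produced constitutively and is active.
With repressor PexA bound, *nolX* is not transcribed.
→ *nolX* is OFF.
Turanose is present, so QuvC is active.
cAMP is absent, so SovH is inactive.
Tagatose is absent, so ElnK is active.
No repressor is bound and ElnK is active, so *lutL* is transcribed.
So LutL is produced and active.
With repressor LutL bound, *nolA* is not transcribed.
→ *nolA* is OFF.
ppGpp is present, so VorN is active.
Autoinducer-2 is present, so IrpM is inactive.
No repressor is bound and VorN is active, so *holX* is transcribed.
→ *holX* is ON.
Ornithine is absent, so FubX is inactive.
Shikimate is absent, so KepV is active.
Required activator FubX is absent, so *velW* is not transcribed.
So VelW is not produced.
Required activator VelW is absent, so *wexL* is not transcribed.
→ *wexL* is OFF.
1 of the 4 genes is transcribed.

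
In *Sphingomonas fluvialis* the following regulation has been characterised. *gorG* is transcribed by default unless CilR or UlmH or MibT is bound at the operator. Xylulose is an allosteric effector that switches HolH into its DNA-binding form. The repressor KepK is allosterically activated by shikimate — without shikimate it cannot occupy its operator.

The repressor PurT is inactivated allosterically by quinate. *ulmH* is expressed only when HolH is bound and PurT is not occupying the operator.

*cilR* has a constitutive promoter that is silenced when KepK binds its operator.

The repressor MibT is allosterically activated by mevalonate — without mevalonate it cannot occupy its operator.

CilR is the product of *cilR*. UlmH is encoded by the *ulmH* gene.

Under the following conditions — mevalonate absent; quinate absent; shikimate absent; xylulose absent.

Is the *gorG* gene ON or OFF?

OFF

Shikimate is absent, so KepK is inactive.
With no repressor bound, *cilR* is transcribed.
So CilR is produced and active.
Quinate is absent, so PurT is active.
Xylulose is absent, so HolH is inactive.
With repressor PurT bound, *ulmH* is not transcribed.
So UlmH is not produced.
Mevalonate is absent, so MibT is inactive.
With repressor CilR bound, *gorG* is not transcribed.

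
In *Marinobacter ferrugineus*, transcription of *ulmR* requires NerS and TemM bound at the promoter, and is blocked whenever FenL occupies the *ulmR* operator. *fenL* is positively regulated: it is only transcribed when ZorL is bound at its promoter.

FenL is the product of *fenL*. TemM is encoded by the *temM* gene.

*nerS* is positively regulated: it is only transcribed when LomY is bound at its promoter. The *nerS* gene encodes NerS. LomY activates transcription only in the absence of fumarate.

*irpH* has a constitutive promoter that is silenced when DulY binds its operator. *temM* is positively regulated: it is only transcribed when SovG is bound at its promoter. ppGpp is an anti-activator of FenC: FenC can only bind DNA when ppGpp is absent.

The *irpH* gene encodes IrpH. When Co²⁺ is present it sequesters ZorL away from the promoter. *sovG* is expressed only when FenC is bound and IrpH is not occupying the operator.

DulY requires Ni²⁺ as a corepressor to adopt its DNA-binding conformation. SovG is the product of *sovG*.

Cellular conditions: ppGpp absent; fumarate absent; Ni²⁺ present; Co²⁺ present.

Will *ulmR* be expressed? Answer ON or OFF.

ON

Fumarate is absent, so LomY is active.
No repressor is bound and LomY is active, so *nerS* is transcribed.
So NerS is produced and active.
Co²⁺ is present, so ZorL is inactive.
Required activator ZorL is absent, so *fenL* is not transcribed.
So FenL is not produced.
Ni²⁺ is present, so DulY is active.
With repressor DulY bound, *irpH* is not transcribed.
So IrpH is not produced.
ppGpp is absent, so FenC is active.
No repressor is bound and FenC is active, so *sovG* is transcribed.
So SovG is produced and active.
No repressor is bound and SovG is active, so *temM* is transcribed.
So TemM is produced and active.
No repressor is bound and NerS and TemM are active, so *ulmR* is transcribed.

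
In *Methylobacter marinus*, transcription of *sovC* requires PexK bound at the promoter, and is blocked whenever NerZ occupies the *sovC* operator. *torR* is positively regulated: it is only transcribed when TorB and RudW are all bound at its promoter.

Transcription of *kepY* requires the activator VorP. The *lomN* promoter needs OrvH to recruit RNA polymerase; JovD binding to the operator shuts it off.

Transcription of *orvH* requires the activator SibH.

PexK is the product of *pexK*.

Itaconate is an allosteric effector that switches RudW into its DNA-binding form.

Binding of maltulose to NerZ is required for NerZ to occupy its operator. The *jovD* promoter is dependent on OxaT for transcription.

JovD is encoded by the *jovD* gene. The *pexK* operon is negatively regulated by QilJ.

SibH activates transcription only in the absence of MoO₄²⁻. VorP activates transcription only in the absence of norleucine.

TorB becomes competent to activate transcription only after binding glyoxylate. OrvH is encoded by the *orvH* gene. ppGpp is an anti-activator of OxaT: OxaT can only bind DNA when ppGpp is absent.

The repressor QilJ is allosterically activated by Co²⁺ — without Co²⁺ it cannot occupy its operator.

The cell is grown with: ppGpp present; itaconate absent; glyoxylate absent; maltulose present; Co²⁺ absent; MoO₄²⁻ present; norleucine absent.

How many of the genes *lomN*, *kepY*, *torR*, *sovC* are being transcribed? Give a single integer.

ppGpp is present, so OxaT is inactive.
Required activator OxaT is absent, so *jovD* is not transcribed.
So JovD is not produced.
MoO₄²⁻ is present, so SibH is inactive.
Required activator SibH is absent, so *orvH* is not transcribed.
So OrvH is not produced.
Required activator OrvH is absent, so *lomN* is not transcribed.
→ *lomN* is OFF.
Norleucine is absent, so VorP is active.
No repressor is bound and VorP is active, so *kepY* is transcribed.
→ *kepY* is ON.
Glyoxylate is absent, so TorB is inactive.
Itaconate is absent, so RudW is inactive.
Required activator TorB is absent, so *torR* is not transcribed.
→ *torR* is OFF.
Maltulose is present, so NerZ is active.
Co²⁺ is absent, so QilJ is inactive.
With no repressor bound, *pexK* is transcribed.
So PexK is produced and active.
With repressor NerZ bound, *sovC* is not transcribed.
→ *sovC* is OFF.
1 of the 4 genes is transcribed.

1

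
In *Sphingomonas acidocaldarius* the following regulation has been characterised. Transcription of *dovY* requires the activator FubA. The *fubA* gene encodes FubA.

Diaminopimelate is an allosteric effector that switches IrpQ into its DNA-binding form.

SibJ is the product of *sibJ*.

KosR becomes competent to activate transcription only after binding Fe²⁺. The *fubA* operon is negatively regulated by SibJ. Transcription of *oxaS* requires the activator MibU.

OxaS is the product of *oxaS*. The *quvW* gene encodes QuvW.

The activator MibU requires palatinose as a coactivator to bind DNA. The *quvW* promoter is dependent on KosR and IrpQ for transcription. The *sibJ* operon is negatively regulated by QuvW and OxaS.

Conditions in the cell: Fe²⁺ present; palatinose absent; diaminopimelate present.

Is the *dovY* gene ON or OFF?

ON

Fe²⁺ is present, so KosR is active.
Diaminopimelate is present, so IrpQ is active.
No repressor is bound and KosR and IrpQ are active, so *quvW* is transcribed.
So QuvW is produced and active.
Palatinose is absent, so MibU is inactive.
Required activator MibU is absent, so *oxaS* is not transcribed.
So OxaS is not produced.
With repressor QuvW bound, *sibJ* is not transcribed.
So SibJ is not produced.
With no repressor bound, *fubA* is transcribed.
So FubA is produced and active.
No repressor is bound and FubA is active, so *dovY* is transcribed.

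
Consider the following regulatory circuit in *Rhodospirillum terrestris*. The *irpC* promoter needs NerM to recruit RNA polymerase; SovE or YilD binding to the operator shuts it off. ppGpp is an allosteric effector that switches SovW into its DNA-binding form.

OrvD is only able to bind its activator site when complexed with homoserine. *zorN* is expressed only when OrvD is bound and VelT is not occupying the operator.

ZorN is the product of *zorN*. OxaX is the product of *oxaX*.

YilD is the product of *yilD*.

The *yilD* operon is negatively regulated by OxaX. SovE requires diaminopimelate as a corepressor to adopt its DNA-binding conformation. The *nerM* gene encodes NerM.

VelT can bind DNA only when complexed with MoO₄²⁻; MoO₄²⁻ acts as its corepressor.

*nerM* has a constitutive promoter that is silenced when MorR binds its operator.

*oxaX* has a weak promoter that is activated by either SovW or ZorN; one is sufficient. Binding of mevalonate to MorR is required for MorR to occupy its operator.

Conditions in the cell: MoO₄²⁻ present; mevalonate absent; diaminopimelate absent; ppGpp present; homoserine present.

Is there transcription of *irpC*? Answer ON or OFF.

ON

Diaminopimelate is absent, so SovE is inactive.
ppGpp is present, so SovW is active.
MoO₄²⁻ is present, so VelT is active.
Homoserine is present, so OrvD is active.
With repressor VelT bound, *zorN* is not transcribed.
So ZorN is not produced.
Activator SovW is present, so *oxaX* is transcribed.
So OxaX is produced and active.
With repressor OxaX bound, *yilD* is not transcribed.
So YilD is not produced.
Mevalonate is absent, so MorR is inactive.
With no repressor bound, *nerM* is transcribed.
So NerM is produced and active.
No repressor is bound and NerM is active, so *irpC* is transcribed.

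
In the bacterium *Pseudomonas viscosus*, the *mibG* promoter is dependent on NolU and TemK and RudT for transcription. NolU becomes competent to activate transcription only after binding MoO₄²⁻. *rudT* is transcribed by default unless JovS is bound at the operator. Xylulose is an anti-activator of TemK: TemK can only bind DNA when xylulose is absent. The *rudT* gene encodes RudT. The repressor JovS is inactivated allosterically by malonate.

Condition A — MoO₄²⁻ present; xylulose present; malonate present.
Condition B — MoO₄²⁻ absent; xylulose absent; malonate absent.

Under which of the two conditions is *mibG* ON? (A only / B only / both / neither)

Condition A:
MoO₄²⁻ is present, so NolU is active.
Xylulose is present, so TemK is inactive.
Malonate is present, so JovS is inactive.
With no repressor bound, *rudT* is transcribed.
So RudT is produced and active.
Required activator TemK is absent, so *mibG* is not transcribed.
→ *mibG* is OFF in A.
Condition B:
MoO₄²⁻ is absent, so NolU is inactive.
Xylulose is absent, so TemK is active.
Malonate is absent, so JovS is active.
With repressor JovS bound, *rudT* is not transcribed.
So RudT is not produced.
Required activator NolU is absent, so *mibG* is not transcribed.
→ *mibG* is OFF in B.

neither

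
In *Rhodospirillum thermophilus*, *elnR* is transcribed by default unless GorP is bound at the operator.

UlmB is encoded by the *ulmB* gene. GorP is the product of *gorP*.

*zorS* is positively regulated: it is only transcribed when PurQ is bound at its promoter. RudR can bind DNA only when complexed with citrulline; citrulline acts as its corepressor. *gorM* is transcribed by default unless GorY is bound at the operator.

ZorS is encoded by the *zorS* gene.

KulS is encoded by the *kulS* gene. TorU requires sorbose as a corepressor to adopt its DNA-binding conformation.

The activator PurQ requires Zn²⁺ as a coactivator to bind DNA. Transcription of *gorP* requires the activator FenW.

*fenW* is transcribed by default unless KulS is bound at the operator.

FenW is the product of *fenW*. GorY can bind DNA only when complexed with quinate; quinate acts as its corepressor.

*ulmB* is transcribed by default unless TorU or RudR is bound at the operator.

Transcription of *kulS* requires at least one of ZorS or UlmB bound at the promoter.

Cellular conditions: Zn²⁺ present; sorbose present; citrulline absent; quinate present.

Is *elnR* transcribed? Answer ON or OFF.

Zn²⁺ is present, so PurQ is active.
No repressor is bound and PurQ is active, so *zorS* is transcribed.
So ZorS is produced and active.
Sorbose is present, so TorU is active.
Citrulline is absent, so RudR is inactive.
With repressor TorU bound, *ulmB* is not transcribed.
So UlmB is not produced.
Activator ZorS is present, so *kulS* is transcribed.
So KulS is produced and active.
With repressor KulS bound, *fenW* is not transcribed.
So FenW is not produced.
Required activator FenW is absent, so *gorP* is not transcribed.
So GorP is not produced.
With no repressor bound, *elnR* is transcribed.

ON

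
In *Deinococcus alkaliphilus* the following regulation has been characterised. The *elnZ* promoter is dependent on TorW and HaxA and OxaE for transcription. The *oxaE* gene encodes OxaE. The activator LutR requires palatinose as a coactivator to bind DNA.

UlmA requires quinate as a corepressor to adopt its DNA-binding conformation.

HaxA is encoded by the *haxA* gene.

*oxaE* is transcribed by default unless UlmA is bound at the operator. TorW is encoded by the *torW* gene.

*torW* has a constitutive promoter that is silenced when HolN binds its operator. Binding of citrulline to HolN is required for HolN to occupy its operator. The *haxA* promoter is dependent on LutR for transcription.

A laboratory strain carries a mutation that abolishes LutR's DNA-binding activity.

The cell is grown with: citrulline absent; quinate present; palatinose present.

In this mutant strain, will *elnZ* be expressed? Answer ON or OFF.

OFF

Citrulline is absent, so HolN is inactive.
With no repressor bound, *torW* is transcribed.
So TorW is produced and active.
LutR is non-functional in this strain, so it has no effect.
Required activator LutR is absent, so *haxA* is not transcribed.
So HaxA is not produced.
Quinate is present, so UlmA is active.
With repressor UlmA bound, *oxaE* is not transcribed.
So OxaE is not produced.
Required activator HaxA is absent, so *elnZ* is not transcribed.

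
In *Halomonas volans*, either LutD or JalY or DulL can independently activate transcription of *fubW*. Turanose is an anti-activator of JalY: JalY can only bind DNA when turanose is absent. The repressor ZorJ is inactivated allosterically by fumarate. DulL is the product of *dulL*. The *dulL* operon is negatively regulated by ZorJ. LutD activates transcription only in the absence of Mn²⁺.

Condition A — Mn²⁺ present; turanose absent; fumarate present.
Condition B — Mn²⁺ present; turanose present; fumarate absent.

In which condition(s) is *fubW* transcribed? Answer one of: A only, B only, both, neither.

Condition A:
Mn²⁺ is present, so LutD is inactive.
Turanose is absent, so JalY is active.
Fumarate is present, so ZorJ is inactive.
With no repressor bound, *dulL* is transcribed.
So DulL is produced and active.
Activator JalY is present, so *fubW* is transcribed.
→ *fubW* is ON in A.
Condition B:
Mn²⁺ is present, so LutD is inactive.
Turanose is present, so JalY is inactive.
Fumarate is absent, so ZorJ is active.
With repressor ZorJ bound, *dulL* is not transcribed.
So DulL is not produced.
No activator is available at the *fubW* promoter, so *fubW* is not transcribed.
→ *fubW* is OFF in B.

A only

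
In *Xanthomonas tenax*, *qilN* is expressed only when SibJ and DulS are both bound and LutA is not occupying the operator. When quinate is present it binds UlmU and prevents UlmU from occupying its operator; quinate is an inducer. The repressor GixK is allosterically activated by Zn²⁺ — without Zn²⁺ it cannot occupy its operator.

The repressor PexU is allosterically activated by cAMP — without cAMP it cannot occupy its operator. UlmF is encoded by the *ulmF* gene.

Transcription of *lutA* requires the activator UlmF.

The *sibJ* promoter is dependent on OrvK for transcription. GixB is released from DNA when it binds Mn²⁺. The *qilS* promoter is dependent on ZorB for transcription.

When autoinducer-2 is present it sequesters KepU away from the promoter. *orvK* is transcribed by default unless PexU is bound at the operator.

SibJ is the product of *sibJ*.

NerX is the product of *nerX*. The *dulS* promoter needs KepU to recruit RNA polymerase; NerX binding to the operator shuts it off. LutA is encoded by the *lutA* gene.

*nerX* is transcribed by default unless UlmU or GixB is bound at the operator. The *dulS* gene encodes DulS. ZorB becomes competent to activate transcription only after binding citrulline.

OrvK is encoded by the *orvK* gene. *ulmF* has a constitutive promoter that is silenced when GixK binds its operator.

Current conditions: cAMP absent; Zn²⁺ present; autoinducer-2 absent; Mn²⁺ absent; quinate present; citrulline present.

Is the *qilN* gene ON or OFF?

cAMP is absent, so PexU is inactive.
With no repressor bound, *orvK* is transcribed.
So OrvK is produced and active.
No repressor is bound and OrvK is active, so *sibJ* is transcribed.
So SibJ is produced and active.
Zn²⁺ is present, so GixK is active.
With repressor GixK bound, *ulmF* is not transcribed.
So UlmF is not produced.
Required activator UlmF is absent, so *lutA* is not transcribed.
So LutA is not produced.
Autoinducer-2 is absent, so KepU is active.
Quinate is present, so UlmU is inactive.
Mn²⁺ is absent, so GixB is active.
With repressor GixB bound, *nerX* is not transcribed.
So NerX is not produced.
No repressor is bound and KepU is active, so *dulS* is transcribed.
So DulS is produced and active.
No repressor is bound and SibJ and DulS are active, so *qilN* is transcribed.

ON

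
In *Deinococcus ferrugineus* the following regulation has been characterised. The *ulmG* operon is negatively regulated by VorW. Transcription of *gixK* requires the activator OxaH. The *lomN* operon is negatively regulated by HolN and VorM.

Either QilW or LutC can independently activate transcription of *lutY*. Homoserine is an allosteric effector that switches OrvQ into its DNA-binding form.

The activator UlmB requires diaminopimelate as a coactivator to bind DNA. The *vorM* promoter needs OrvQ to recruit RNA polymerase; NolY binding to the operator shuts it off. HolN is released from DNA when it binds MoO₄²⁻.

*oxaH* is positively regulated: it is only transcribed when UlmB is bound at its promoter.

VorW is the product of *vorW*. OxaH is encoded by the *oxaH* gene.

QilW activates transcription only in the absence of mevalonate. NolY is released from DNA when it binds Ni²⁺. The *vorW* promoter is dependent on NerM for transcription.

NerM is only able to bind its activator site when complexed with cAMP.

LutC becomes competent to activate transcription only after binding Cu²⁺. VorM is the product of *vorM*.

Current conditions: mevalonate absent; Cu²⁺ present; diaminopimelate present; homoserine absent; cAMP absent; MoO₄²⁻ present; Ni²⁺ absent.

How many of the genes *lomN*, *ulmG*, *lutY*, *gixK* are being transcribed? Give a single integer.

4

MoO₄²⁻ is present, so HolN is inactive.
Ni²⁺ is absent, so NolY is active.
Homoserine is absent, so OrvQ is inactive.
With repressor NolY bound, *vorM* is not transcribed.
So VorM is not produced.
With no repressor bound, *lomN* is transcribed.
→ *lomN* is ON.
cAMP is absent, so NerM is inactive.
Required activator NerM is absent, so *vorW* is not transcribed.
So VorW is not produced.
With no repressor bound, *ulmG* is transcribed.
→ *ulmG* is ON.
Mevalonate is absent, so QilW is active.
Cu²⁺ is present, so LutC is active.
Activator QilW is present, so *lutY* is transcribed.
→ *lutY* is ON.
Diaminopimelate is present, so UlmB is active.
No repressor is bound and UlmB is active, so *oxaH* is transcribed.
So OxaH is produced and active.
No repressor is bound and OxaH is active, so *gixK* is transcribed.
→ *gixK* is ON.
4 of the 4 genes are transcribed.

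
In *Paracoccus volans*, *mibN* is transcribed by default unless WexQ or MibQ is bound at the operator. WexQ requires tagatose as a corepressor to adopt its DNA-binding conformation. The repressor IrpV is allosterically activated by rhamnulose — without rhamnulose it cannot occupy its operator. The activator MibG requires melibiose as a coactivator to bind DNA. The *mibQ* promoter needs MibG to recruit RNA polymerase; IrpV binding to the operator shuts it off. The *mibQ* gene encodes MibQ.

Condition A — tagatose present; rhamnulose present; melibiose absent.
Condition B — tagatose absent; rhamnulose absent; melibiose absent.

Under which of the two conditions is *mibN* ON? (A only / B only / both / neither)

Condition A:
Tagatose is present, so WexQ is active.
Rhamnulose is present, so IrpV is active.
Melibiose is absent, so MibG is inactive.
With repressor IrpV bound, *mibQ* is not transcribed.
So MibQ is not produced.
With repressor WexQ bound, *mibN* is not transcribed.
→ *mibN* is OFF in A.
Condition B:
Tagatose is absent, so WexQ is inactive.
Rhamnulose is absent, so IrpV is inactive.
Melibiose is absent, so MibG is inactive.
Required activator MibG is absent, so *mibQ* is not transcribed.
So MibQ is not produced.
With no repressor bound, *mibN* is transcribed.
→ *mibN* is ON in B.

B only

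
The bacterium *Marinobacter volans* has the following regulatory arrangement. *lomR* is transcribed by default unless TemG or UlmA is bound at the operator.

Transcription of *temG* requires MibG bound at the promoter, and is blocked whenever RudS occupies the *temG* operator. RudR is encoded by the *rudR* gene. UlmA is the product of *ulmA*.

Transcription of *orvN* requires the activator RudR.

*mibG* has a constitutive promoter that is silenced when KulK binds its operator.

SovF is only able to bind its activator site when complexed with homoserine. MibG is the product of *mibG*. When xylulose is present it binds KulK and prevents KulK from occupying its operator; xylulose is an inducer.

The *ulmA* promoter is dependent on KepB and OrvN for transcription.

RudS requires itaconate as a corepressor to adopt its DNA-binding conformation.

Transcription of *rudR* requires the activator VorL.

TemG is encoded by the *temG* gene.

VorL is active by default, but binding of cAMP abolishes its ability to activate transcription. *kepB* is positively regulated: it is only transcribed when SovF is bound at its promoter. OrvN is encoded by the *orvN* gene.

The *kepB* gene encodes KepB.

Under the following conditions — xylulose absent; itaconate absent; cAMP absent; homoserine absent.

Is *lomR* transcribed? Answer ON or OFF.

Xylulose is absent, so KulK is active.
With repressor KulK bound, *mibG* is not transcribed.
So MibG is not produced.
Itaconate is absent, so RudS is inactive.
Required activator MibG is absent, so *temG* is not transcribed.
So TemG is not produced.
Homoserine is absent, so SovF is inactive.
Required activator SovF is absent, so *kepB* is not transcribed.
So KepB is not produced.
cAMP is absent, so VorL is active.
No repressor is bound and VorL is active, so *rudR* is transcribed.
So RudR is produced and active.
No repressor is bound and RudR is active, so *orvN* is transcribed.
So OrvN is produced and active.
Required activator KepB is absent, so *ulmA* is not transcribed.
So UlmA is not produced.
With no repressor bound, *lomR* is transcribed.

ON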